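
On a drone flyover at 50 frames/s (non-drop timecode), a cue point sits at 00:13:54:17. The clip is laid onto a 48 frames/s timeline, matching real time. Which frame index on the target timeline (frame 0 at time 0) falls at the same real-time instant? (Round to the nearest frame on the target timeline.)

frame 40048

Source frame index: (0×3600 + 13×60 + 54) × 50 + 17 = 41717.
Real time: 41717 / (50) = 41717/50 s.
Target frame: (41717/50) × (48) = 1001208/25 ≈ 40048.320 → 40048.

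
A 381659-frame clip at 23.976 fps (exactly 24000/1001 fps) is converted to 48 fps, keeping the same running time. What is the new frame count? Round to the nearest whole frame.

764081 frames

Frames at target rate = 381659 × (48) / (24000/1001) = 382040659/500 ≈ 764081.318.
Nearest whole frame: 764081.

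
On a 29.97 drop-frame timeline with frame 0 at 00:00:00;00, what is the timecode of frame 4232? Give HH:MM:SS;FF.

00:02:21;06

Each 10-minute DF block holds 10 × 60 × 30 − 9 × 2 = 17982 frames. 4232 ÷ 17982 → 0 full blocks, remainder 4232.
Within the partial block the first minute is 1800 frames and each further minute 1798, so 2 further minute boundaries passed. Total skipped labels = 18 × 0 + 2 × 2 = 4.
Non-drop label index = 4232 + 4 = 4236; at 30 labels/s that is 00:02:21:06, i.e. DF 00:02:21;06.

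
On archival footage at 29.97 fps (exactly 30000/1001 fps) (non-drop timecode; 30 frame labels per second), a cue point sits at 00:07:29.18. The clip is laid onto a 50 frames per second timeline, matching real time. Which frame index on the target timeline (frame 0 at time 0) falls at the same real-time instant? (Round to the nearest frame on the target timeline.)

Source frame index: (0×3600 + 7×60 + 29) × 30 + 18 = 13488.
Real time: 13488 / (30000/1001) = 281281/625 s.
Target frame: (281281/625) × (50) = 562562/25 ≈ 22502.480 → 22502.

frame 22502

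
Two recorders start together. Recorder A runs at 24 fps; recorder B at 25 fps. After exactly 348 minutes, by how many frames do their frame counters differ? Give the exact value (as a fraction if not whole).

348 min = 20880 s.
A emits 24 × 20880 = 501120 frames; B emits 25 × 20880 = 522000.
Difference = 20880 frames; B is ahead of A.

20880 frames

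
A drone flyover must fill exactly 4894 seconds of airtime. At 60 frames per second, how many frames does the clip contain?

Frames = 4894 × 60 = 293640.

293640 frames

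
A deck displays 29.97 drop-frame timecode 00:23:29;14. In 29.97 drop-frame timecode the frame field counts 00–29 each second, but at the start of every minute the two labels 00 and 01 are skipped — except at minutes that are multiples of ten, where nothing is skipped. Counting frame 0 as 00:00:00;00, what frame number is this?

42242

As if non-drop at 30 labels/s: (0 × 3600 + 23 × 60 + 29) × 30 + 14 = 42284.
Minute boundaries passed: 23; those not divisible by 10: 23 − 2 = 21; dropped labels = 2 × 21 = 42.
Actual frame index = 42284 − 42 = 42242.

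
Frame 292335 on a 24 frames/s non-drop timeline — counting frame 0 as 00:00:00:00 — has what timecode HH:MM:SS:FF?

03:23:00:15

292335 ÷ 24 = 12180 full seconds, remainder 15 frames.
12180 s = 3 h 23 min 0 s.
Timecode: 03:23:00:15.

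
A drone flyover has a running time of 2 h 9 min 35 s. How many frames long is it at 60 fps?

2 h 9 min 35 s = 7775 s.
Frames = 7775 × 60 = 466500.

466500 frames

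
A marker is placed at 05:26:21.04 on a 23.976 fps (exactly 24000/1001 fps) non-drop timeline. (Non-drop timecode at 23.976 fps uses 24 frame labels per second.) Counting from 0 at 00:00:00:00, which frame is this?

frame 469948

Total seconds to the label: (5 × 3600 + 26 × 60 + 21) = 19581.
Frame index = 19581 × 24 + 4 = 469948.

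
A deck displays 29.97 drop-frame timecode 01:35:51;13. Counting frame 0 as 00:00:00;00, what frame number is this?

As if non-drop at 30 labels/s: (1 × 3600 + 35 × 60 + 51) × 30 + 13 = 172543.
Minute boundaries passed: 95; those not divisible by 10: 95 − 9 = 86; dropped labels = 2 × 86 = 172.
Actual frame index = 172543 − 172 = 172371.

172371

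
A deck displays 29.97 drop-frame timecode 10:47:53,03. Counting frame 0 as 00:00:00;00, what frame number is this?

1165027

Complete 10-minute blocks: 64, each 17982 frames → 1150848.
Remaining 7 whole minutes in the current block: 1800 + 6 × 1798 = 12588 frames.
Within the current minute: 53 × 30 + 3 − 2 = 1591 (labels ;00/;01 skipped at this minute). Total = 1150848 + 12588 + 1591 = 1165027.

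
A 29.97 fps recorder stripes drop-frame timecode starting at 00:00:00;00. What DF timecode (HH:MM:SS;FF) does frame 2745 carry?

Each 10-minute DF block holds 10 × 60 × 30 − 9 × 2 = 17982 frames. 2745 ÷ 17982 → 0 full blocks, remainder 2745.
Within the partial block the first minute is 1800 frames and each further minute 1798, so 1 further minute boundary passed. Total skipped labels = 18 × 0 + 2 × 1 = 2.
Non-drop label index = 2745 + 2 = 2747; at 30 labels/s that is 00:01:31:17, i.e. DF 00:01:31;17.

00:01:31;17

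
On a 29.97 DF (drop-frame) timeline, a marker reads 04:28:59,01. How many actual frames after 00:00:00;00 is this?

483687

Complete 10-minute blocks: 26, each 17982 frames → 467532.
Remaining 8 whole minutes in the current block: 1800 + 7 × 1798 = 14386 frames.
Within the current minute: 59 × 30 + 1 − 2 = 1769 (labels ;00/;01 skipped at this minute). Total = 467532 + 14386 + 1769 = 483687.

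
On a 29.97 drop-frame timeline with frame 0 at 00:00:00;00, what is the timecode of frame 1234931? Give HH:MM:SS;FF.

11:26:45;17

Ten DF minutes hold 17982 frames, so frame 1234931 lies in block 68 (frames 1222776–1240757) with 12155 frames into that block.
The block's first minute is 1800 frames and the rest 1798 each; 12155 frames reaches minute 6, so 68 × 18 + 6 × 2 = 1236 labels have been skipped so far.
Adding those back, label number 1234931 + 1236 = 1236167 at 30 labels/s is 41205 s + 17 f = 11 h 26 min 45 s frame 17, i.e. 11:26:45;17.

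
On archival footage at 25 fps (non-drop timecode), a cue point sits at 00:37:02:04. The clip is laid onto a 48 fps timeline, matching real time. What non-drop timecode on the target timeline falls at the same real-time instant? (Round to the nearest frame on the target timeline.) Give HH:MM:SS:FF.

00:37:02:08

Source frame index: (0×3600 + 37×60 + 2) × 25 + 4 = 55554.
Real time: 55554 / (25) = 55554/25 s.
Target frame: (55554/25) × (48) = 2666592/25 ≈ 106663.680 → 106664.
At 48 labels/s: frame 106664 → 00:37:02:08.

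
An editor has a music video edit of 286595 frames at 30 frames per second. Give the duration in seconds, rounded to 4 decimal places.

9553.1667 seconds

Running time = 286595 × 1/30 = 57319/6 s ≈ 9553.1667 s.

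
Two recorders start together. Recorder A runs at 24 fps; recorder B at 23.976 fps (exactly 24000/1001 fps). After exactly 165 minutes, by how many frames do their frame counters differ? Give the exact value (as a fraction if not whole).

165 min = 9900 s.
A emits 24 × 9900 = 237600 frames; B emits 24000/1001 × 9900 = 21600000/91.
Difference = 21600/91 frames (≈ 237.3626); B is behind A.

21600/91 frames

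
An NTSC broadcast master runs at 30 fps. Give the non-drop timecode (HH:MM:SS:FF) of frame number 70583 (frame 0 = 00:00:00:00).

00:39:12:23

70583 ÷ 30 = 2352 full seconds, remainder 23 frames.
2352 s = 0 h 39 min 12 s.
Timecode: 00:39:12:23.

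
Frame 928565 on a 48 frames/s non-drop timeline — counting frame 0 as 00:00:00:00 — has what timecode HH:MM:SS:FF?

928565 ÷ 48 = 19345 full seconds, remainder 5 frames.
19345 s = 5 h 22 min 25 s.
Timecode: 05:22:25:05.

05:22:25:05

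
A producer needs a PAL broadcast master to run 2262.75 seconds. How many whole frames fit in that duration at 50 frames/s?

113137 frames

Frames = 2262.75 × 50 = 226275/2 ≈ 113137.5000.
Complete frames: 113137.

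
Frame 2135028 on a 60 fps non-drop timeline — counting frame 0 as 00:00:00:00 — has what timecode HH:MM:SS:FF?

2135028 ÷ 60 = 35583 full seconds, remainder 48 frames.
35583 s = 9 h 53 min 3 s.
Timecode: 09:53:03:48.

09:53:03:48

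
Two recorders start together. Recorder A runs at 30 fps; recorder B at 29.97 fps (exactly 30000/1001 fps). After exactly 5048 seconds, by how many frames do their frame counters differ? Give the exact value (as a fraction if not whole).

A emits 30 × 5048 = 151440 frames; B emits 30000/1001 × 5048 = 151440000/1001.
Difference = 151440/1001 frames (≈ 151.2887); B is behind A.

151440/1001 frames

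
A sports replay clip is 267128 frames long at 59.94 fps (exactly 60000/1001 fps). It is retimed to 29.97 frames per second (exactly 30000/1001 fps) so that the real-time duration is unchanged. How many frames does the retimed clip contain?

Target frames = source frames × (target rate / source rate) = 267128 × (30000/1001)/(60000/1001) = 267128 × 1/2 = 133564.

133564 frames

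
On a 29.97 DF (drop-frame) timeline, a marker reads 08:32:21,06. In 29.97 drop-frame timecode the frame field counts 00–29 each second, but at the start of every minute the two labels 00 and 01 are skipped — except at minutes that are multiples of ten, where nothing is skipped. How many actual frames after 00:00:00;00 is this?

Complete 10-minute blocks: 51, each 17982 frames → 917082.
Remaining 2 whole minutes in the current block: 1800 + 1 × 1798 = 3598 frames.
Within the current minute: 21 × 30 + 6 − 2 = 634 (labels ;00/;01 skipped at this minute). Total = 917082 + 3598 + 634 = 921314.

921314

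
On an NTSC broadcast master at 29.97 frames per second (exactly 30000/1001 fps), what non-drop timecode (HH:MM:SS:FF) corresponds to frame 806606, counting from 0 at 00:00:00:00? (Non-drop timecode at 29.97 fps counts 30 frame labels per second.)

806606 ÷ 30 = 26886 full seconds, remainder 26 frames.
26886 s = 7 h 28 min 6 s.
Timecode: 07:28:06:26.

07:28:06:26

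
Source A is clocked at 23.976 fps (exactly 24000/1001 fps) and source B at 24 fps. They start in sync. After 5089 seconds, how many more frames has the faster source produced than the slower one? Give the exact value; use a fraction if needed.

A emits 24000/1001 × 5089 = 17448000/143 frames; B emits 24 × 5089 = 122136.
Difference = 17448/143 frames (≈ 122.0140); B is ahead of A.

17448/143 frames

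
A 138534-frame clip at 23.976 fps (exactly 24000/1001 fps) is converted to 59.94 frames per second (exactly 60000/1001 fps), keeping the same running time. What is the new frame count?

346335 frames

Target frames = source frames × (target rate / source rate) = 138534 × (60000/1001)/(24000/1001) = 138534 × 5/2 = 346335.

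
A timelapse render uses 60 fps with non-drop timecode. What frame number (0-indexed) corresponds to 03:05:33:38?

Total seconds to the label: (3 × 3600 + 5 × 60 + 33) = 11133.
Frame index = 11133 × 60 + 38 = 668018.

668018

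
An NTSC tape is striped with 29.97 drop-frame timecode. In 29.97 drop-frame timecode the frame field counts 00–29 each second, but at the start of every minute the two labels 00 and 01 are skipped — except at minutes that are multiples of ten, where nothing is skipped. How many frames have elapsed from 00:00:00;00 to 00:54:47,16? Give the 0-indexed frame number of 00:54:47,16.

Complete 10-minute blocks: 5, each 17982 frames → 89910.
Remaining 4 whole minutes in the current block: 1800 + 3 × 1798 = 7194 frames.
Within the current minute: 47 × 30 + 16 − 2 = 1424 (labels ;00/;01 skipped at this minute). Total = 89910 + 7194 + 1424 = 98528.

98528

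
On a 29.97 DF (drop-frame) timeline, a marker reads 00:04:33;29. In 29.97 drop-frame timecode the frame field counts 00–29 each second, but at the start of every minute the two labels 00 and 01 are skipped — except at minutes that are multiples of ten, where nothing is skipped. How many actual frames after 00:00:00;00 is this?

8211

Complete 10-minute blocks: 0, each 17982 frames → 0.
Remaining 4 whole minutes in the current block: 1800 + 3 × 1798 = 7194 frames.
Within the current minute: 33 × 30 + 29 − 2 = 1017 (labels ;00/;01 skipped at this minute). Total = 0 + 7194 + 1017 = 8211.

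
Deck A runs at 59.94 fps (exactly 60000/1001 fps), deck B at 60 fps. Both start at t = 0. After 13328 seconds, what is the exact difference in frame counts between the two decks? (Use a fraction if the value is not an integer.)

A emits 60000/1001 × 13328 = 114240000/143 frames; B emits 60 × 13328 = 799680.
Difference = 114240/143 frames (≈ 798.8811); B is ahead of A.

114240/143 frames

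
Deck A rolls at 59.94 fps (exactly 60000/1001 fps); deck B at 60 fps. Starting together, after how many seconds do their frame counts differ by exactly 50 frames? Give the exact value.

5005/6 seconds

The gap grows by |60 − 60000/1001| = 60/1001 frames per second.
Time for a 50-frame gap: 50 ÷ (60/1001) = 5005/6 s.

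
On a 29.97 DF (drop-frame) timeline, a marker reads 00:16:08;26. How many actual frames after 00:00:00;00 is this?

Complete 10-minute blocks: 1, each 17982 frames → 17982.
Remaining 6 whole minutes in the current block: 1800 + 5 × 1798 = 10790 frames.
Within the current minute: 8 × 30 + 26 − 2 = 264 (labels ;00/;01 skipped at this minute). Total = 17982 + 10790 + 264 = 29036.

29036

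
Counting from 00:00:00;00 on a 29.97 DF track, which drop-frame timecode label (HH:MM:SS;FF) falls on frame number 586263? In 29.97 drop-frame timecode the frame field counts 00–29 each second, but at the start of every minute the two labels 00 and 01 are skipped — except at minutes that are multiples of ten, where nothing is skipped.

Ten DF minutes hold 17982 frames, so frame 586263 lies in block 32 (frames 575424–593405) with 10839 frames into that block.
The block's first minute is 1800 frames and the rest 1798 each; 10839 frames reaches minute 6, so 32 × 18 + 6 × 2 = 588 labels have been skipped so far.
Adding those back, label number 586263 + 588 = 586851 at 30 labels/s is 19561 s + 21 f = 5 h 26 min 1 s frame 21, i.e. 05:26:01;21.

05:26:01;21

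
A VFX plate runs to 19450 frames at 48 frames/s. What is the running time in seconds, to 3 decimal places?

Running time = 19450 × 1/48 = 9725/24 s ≈ 405.208 s.

405.208 seconds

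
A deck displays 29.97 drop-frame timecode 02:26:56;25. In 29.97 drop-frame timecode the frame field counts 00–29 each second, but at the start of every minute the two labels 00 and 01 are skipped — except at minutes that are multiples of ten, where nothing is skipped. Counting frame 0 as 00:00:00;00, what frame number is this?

264241

Complete 10-minute blocks: 14, each 17982 frames → 251748.
Remaining 6 whole minutes in the current block: 1800 + 5 × 1798 = 10790 frames.
Within the current minute: 56 × 30 + 25 − 2 = 1703 (labels ;00/;01 skipped at this minute). Total = 251748 + 10790 + 1703 = 264241.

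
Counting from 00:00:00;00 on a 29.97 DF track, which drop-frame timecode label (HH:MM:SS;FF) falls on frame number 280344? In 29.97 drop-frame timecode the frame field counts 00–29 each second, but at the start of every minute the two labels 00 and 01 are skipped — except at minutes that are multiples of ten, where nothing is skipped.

Ten DF minutes hold 17982 frames, so frame 280344 lies in block 15 (frames 269730–287711) with 10614 frames into that block.
The block's first minute is 1800 frames and the rest 1798 each; 10614 frames reaches minute 5, so 15 × 18 + 5 × 2 = 280 labels have been skipped so far.
Adding those back, label number 280344 + 280 = 280624 at 30 labels/s is 9354 s + 4 f = 2 h 35 min 54 s frame 4, i.e. 02:35:54;04.

02:35:54;04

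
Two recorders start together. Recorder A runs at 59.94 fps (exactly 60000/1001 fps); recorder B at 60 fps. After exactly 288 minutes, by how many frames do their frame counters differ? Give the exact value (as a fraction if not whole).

288 min = 17280 s.
A emits 60000/1001 × 17280 = 1036800000/1001 frames; B emits 60 × 17280 = 1036800.
Difference = 1036800/1001 frames (≈ 1035.7642); B is ahead of A.

1036800/1001 frames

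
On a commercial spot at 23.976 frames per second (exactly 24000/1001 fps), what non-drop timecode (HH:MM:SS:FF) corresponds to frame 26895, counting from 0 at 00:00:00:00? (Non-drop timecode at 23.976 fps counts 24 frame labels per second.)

26895 ÷ 24 = 1120 full seconds, remainder 15 frames.
1120 s = 0 h 18 min 40 s.
Timecode: 00:18:40:15.

00:18:40:15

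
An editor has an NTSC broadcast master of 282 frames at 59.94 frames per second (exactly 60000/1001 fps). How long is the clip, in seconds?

4.7047 seconds

Running time = 282 / (60000/1001) = 4.7047 s.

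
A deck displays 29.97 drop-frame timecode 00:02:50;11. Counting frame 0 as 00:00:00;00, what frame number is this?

Complete 10-minute blocks: 0, each 17982 frames → 0.
Remaining 2 whole minutes in the current block: 1800 + 1 × 1798 = 3598 frames.
Within the current minute: 50 × 30 + 11 − 2 = 1509 (labels ;00/;01 skipped at this minute). Total = 0 + 3598 + 1509 = 5107.

5107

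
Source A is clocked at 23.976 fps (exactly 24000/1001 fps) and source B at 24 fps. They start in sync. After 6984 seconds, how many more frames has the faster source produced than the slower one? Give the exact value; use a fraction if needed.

A emits 24000/1001 × 6984 = 167616000/1001 frames; B emits 24 × 6984 = 167616.
Difference = 167616/1001 frames (≈ 167.4486); B is ahead of A.

167616/1001 frames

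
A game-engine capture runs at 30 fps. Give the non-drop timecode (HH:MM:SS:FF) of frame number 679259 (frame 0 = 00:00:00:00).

06:17:21:29

679259 ÷ 30 = 22641 full seconds, remainder 29 frames.
22641 s = 6 h 17 min 21 s.
Timecode: 06:17:21:29.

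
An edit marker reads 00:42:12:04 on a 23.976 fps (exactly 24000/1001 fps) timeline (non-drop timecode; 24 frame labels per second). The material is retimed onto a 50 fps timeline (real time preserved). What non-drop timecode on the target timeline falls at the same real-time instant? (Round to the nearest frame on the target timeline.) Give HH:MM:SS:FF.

00:42:14:35

Source frame index: (0×3600 + 42×60 + 12) × 24 + 4 = 60772.
Real time: 60772 / (24000/1001) = 15208193/6000 s.
Target frame: (15208193/6000) × (50) = 15208193/120 ≈ 126734.942 → 126735.
At 50 labels/s: frame 126735 → 00:42:14:35.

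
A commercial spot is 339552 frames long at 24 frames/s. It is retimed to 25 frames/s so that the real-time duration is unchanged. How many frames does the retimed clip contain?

353700 frames

Target frames = source frames × (target rate / source rate) = 339552 × (25)/(24) = 339552 × 25/24 = 353700.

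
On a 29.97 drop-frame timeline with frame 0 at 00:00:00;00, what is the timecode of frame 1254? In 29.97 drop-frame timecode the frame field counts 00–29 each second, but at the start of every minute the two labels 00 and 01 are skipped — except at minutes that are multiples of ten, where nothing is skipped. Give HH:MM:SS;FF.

Each 10-minute DF block holds 10 × 60 × 30 − 9 × 2 = 17982 frames. 1254 ÷ 17982 → 0 full blocks, remainder 1254.
Within the partial block the first minute is 1800 frames and each further minute 1798, so 0 further minute boundaries passed. Total skipped labels = 18 × 0 + 2 × 0 = 0.
Non-drop label index = 1254 + 0 = 1254; at 30 labels/s that is 00:00:41:24, i.e. DF 00:00:41;24.

00:00:41;24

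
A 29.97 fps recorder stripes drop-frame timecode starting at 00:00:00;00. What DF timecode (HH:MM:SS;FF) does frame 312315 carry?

Each 10-minute DF block holds 10 × 60 × 30 − 9 × 2 = 17982 frames. 312315 ÷ 17982 → 17 full blocks, remainder 6621.
Within the partial block the first minute is 1800 frames and each further minute 1798, so 3 further minute boundaries passed. Total skipped labels = 18 × 17 + 2 × 3 = 312.
Non-drop label index = 312315 + 312 = 312627; at 30 labels/s that is 02:53:40:27, i.e. DF 02:53:40;27.

02:53:40;27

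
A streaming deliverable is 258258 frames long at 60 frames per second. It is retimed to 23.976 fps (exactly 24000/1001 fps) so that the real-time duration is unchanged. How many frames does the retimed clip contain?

Target frames = source frames × (target rate / source rate) = 258258 × (24000/1001)/(60) = 258258 × 400/1001 = 103200.

103200 frames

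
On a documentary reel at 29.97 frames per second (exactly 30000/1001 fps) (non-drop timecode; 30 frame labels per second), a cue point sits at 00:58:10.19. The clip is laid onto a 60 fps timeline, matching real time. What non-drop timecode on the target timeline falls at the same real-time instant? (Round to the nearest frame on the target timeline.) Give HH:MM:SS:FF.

Source frame index: (0×3600 + 58×60 + 10) × 30 + 19 = 104719.
Real time: 104719 / (30000/1001) = 104823719/30000 s.
Target frame: (104823719/30000) × (60) = 104823719/500 ≈ 209647.438 → 209647.
At 60 labels/s: frame 209647 → 00:58:14:07.

00:58:14:07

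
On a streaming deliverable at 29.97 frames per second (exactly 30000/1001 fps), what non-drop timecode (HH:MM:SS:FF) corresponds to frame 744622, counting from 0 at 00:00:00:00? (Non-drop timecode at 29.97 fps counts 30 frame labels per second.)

06:53:40:22

744622 ÷ 30 = 24820 full seconds, remainder 22 frames.
24820 s = 6 h 53 min 40 s.
Timecode: 06:53:40:22.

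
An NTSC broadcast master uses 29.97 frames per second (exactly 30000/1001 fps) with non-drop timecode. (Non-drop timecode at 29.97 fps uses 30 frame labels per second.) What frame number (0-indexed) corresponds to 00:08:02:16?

frame 14476

Total seconds to the label: (0 × 3600 + 8 × 60 + 2) = 482.
Frame index = 482 × 30 + 16 = 14476.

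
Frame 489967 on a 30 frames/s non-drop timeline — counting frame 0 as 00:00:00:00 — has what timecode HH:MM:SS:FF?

04:32:12:07

489967 ÷ 30 = 16332 full seconds, remainder 7 frames.
16332 s = 4 h 32 min 12 s.
Timecode: 04:32:12:07.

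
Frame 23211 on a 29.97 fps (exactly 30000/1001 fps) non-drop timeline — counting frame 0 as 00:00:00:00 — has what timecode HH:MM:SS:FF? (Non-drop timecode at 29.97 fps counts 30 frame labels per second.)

00:12:53:21

23211 ÷ 30 = 773 full seconds, remainder 21 frames.
773 s = 0 h 12 min 53 s.
Timecode: 00:12:53:21.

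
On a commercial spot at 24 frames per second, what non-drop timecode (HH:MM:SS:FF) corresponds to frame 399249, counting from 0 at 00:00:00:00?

04:37:15:09

399249 ÷ 24 = 16635 full seconds, remainder 9 frames.
16635 s = 4 h 37 min 15 s.
Timecode: 04:37:15:09.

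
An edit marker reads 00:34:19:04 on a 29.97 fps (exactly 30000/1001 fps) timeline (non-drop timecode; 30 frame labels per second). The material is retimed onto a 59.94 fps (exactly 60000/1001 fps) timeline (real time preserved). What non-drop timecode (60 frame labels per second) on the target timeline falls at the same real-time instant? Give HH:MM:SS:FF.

Source frame index: (0×3600 + 34×60 + 19) × 30 + 4 = 61774.
Real time: 61774 / (30000/1001) = 30917887/15000 s.
Target frame: (30917887/15000) × (60000/1001) = 123548.
At 60 labels/s: frame 123548 → 00:34:19:08.

00:34:19:08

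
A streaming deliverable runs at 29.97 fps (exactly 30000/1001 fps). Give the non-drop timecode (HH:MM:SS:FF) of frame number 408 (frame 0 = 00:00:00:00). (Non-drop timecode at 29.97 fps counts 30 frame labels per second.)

408 ÷ 30 = 13 full seconds, remainder 18 frames.
13 s = 0 h 0 min 13 s.
Timecode: 00:00:13:18.

00:00:13:18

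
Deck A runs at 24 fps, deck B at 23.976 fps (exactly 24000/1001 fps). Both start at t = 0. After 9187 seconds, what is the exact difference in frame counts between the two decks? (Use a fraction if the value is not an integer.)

220488/1001 frames

A emits 24 × 9187 = 220488 frames; B emits 24000/1001 × 9187 = 220488000/1001.
Difference = 220488/1001 frames (≈ 220.2677); B is behind A.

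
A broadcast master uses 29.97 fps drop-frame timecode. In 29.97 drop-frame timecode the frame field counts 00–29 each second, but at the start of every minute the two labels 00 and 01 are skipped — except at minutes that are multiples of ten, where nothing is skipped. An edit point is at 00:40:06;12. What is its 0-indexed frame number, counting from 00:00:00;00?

72120

As if non-drop at 30 labels/s: (0 × 3600 + 40 × 60 + 6) × 30 + 12 = 72192.
Minute boundaries passed: 40; those not divisible by 10: 40 − 4 = 36; dropped labels = 2 × 36 = 72.
Actual frame index = 72192 − 72 = 72120.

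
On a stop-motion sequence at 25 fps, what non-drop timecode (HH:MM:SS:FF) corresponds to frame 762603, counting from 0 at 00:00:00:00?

08:28:24:03

762603 ÷ 25 = 30504 full seconds, remainder 3 frames.
30504 s = 8 h 28 min 24 s.
Timecode: 08:28:24:03.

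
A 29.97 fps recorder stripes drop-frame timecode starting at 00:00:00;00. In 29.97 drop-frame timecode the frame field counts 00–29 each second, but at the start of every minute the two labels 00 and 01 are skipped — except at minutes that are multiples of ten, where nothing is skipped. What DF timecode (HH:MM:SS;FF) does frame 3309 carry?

Each 10-minute DF block holds 10 × 60 × 30 − 9 × 2 = 17982 frames. 3309 ÷ 17982 → 0 full blocks, remainder 3309.
Within the partial block the first minute is 1800 frames and each further minute 1798, so 1 further minute boundary passed. Total skipped labels = 18 × 0 + 2 × 1 = 2.
Non-drop label index = 3309 + 2 = 3311; at 30 labels/s that is 00:01:50:11, i.e. DF 00:01:50;11.

00:01:50;11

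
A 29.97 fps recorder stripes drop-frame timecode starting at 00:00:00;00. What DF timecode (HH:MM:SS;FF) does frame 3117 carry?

Each 10-minute DF block holds 10 × 60 × 30 − 9 × 2 = 17982 frames. 3117 ÷ 17982 → 0 full blocks, remainder 3117.
Within the partial block the first minute is 1800 frames and each further minute 1798, so 1 further minute boundary passed. Total skipped labels = 18 × 0 + 2 × 1 = 2.
Non-drop label index = 3117 + 2 = 3119; at 30 labels/s that is 00:01:43:29, i.e. DF 00:01:43;29.

00:01:43;29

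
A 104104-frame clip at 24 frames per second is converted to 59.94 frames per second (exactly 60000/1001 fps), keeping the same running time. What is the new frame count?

Target frames = source frames × (target rate / source rate) = 104104 × (60000/1001)/(24) = 104104 × 2500/1001 = 260000.

260000 frames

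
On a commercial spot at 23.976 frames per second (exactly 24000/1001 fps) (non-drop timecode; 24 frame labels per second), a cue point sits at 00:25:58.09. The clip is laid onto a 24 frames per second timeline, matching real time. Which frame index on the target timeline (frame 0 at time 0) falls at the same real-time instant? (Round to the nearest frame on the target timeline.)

Source frame index: (0×3600 + 25×60 + 58) × 24 + 9 = 37401.
Real time: 37401 / (24000/1001) = 12479467/8000 s.
Target frame: (12479467/8000) × (24) = 37438401/1000 ≈ 37438.401 → 37438.

frame 37438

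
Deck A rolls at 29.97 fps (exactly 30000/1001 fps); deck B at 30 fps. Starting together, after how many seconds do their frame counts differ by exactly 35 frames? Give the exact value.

7007/6 seconds

The gap grows by |30 − 30000/1001| = 30/1001 frames per second.
Time for a 35-frame gap: 35 ÷ (30/1001) = 7007/6 s.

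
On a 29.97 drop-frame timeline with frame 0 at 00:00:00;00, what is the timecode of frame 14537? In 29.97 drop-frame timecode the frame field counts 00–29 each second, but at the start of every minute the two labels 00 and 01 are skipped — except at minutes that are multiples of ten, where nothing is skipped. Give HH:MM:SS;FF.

00:08:05;03

Each 10-minute DF block holds 10 × 60 × 30 − 9 × 2 = 17982 frames. 14537 ÷ 17982 → 0 full blocks, remainder 14537.
Within the partial block the first minute is 1800 frames and each further minute 1798, so 8 further minute boundaries passed. Total skipped labels = 18 × 0 + 2 × 8 = 16.
Non-drop label index = 14537 + 16 = 14553; at 30 labels/s that is 00:08:05:03, i.e. DF 00:08:05;03.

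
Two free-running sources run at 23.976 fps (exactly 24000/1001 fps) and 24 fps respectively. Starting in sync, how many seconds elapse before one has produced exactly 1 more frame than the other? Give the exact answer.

The gap grows by |24 − 24000/1001| = 24/1001 frames per second.
Time for a 1-frame gap: 1 ÷ (24/1001) = 1001/24 s.

1001/24 seconds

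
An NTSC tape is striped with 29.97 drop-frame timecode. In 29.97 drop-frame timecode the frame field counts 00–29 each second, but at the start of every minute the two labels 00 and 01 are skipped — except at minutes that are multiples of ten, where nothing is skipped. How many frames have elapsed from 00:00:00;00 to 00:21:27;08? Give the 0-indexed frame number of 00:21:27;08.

Complete 10-minute blocks: 2, each 17982 frames → 35964.
Remaining 1 whole minute in the current block: 1800 + 0 × 1798 = 1800 frames.
Within the current minute: 27 × 30 + 8 − 2 = 816 (labels ;00/;01 skipped at this minute). Total = 35964 + 1800 + 816 = 38580.

38580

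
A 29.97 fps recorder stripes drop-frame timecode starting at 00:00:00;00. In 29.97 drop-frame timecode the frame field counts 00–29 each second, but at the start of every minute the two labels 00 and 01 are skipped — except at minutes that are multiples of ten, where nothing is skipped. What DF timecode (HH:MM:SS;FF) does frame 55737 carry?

Each 10-minute DF block holds 10 × 60 × 30 − 9 × 2 = 17982 frames. 55737 ÷ 17982 → 3 full blocks, remainder 1791.
Within the partial block the first minute is 1800 frames and each further minute 1798, so 0 further minute boundaries passed. Total skipped labels = 18 × 3 + 2 × 0 = 54.
Non-drop label index = 55737 + 54 = 55791; at 30 labels/s that is 00:30:59:21, i.e. DF 00:30:59;21.

00:30:59;21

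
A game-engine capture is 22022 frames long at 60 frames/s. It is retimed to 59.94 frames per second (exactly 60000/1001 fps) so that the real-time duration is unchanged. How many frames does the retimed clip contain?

22000 frames

Target frames = source frames × (target rate / source rate) = 22022 × (60000/1001)/(60) = 22022 × 1000/1001 = 22000.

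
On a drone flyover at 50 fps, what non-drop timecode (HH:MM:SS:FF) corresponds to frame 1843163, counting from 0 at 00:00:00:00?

10:14:23:13

1843163 ÷ 50 = 36863 full seconds, remainder 13 frames.
36863 s = 10 h 14 min 23 s.
Timecode: 10:14:23:13.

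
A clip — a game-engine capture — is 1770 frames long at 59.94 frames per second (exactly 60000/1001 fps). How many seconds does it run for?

29.5295 seconds

Running time = 1770 / (60000/1001) = 29.5295 s.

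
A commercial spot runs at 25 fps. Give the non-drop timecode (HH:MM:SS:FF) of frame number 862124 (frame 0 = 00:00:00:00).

862124 ÷ 25 = 34484 full seconds, remainder 24 frames.
34484 s = 9 h 34 min 44 s.
Timecode: 09:34:44:24.

09:34:44:24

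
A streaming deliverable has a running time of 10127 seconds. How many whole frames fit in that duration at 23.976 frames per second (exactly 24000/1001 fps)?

242805 frames

Frames = 10127 × 24000/1001 = 18696000/77 ≈ 242805.1948.
Complete frames: 242805.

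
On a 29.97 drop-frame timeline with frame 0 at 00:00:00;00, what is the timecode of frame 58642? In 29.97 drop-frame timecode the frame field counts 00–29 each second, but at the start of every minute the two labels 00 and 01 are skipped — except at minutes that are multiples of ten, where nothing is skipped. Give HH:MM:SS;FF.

00:32:36;20

Ten DF minutes hold 17982 frames, so frame 58642 lies in block 3 (frames 53946–71927) with 4696 frames into that block.
The block's first minute is 1800 frames and the rest 1798 each; 4696 frames reaches minute 2, so 3 × 18 + 2 × 2 = 58 labels have been skipped so far.
Adding those back, label number 58642 + 58 = 58700 at 30 labels/s is 1956 s + 20 f = 0 h 32 min 36 s frame 20, i.e. 00:32:36;20.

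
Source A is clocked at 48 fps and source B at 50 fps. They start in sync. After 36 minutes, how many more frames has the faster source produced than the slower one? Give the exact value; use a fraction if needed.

36 min = 2160 s.
A emits 48 × 2160 = 103680 frames; B emits 50 × 2160 = 108000.
Difference = 4320 frames; B is ahead of A.

4320 frames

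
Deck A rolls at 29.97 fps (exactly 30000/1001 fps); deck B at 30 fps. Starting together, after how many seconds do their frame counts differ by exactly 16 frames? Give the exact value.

8008/15 seconds

The gap grows by |30 − 30000/1001| = 30/1001 frames per second.
Time for a 16-frame gap: 16 ÷ (30/1001) = 8008/15 s.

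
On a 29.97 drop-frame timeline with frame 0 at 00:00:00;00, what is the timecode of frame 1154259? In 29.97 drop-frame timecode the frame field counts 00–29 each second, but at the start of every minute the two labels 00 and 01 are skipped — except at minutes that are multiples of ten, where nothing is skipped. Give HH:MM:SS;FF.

Each 10-minute DF block holds 10 × 60 × 30 − 9 × 2 = 17982 frames. 1154259 ÷ 17982 → 64 full blocks, remainder 3411.
Within the partial block the first minute is 1800 frames and each further minute 1798, so 1 further minute boundary passed. Total skipped labels = 18 × 64 + 2 × 1 = 1154.
Non-drop label index = 1154259 + 1154 = 1155413; at 30 labels/s that is 10:41:53:23, i.e. DF 10:41:53;23.

10:41:53;23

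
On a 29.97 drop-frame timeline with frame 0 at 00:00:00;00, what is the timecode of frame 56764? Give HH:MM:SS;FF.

00:31:34;00

Ten DF minutes hold 17982 frames, so frame 56764 lies in block 3 (frames 53946–71927) with 2818 frames into that block.
The block's first minute is 1800 frames and the rest 1798 each; 2818 frames reaches minute 1, so 3 × 18 + 1 × 2 = 56 labels have been skipped so far.
Adding those back, label number 56764 + 56 = 56820 at 30 labels/s is 1894 s + 0 f = 0 h 31 min 34 s frame 0, i.e. 00:31:34;00.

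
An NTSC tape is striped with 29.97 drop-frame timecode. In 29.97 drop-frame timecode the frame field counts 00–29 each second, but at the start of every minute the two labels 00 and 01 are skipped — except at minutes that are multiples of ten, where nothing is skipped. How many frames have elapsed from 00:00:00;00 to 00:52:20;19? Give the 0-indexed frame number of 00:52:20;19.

94125

Complete 10-minute blocks: 5, each 17982 frames → 89910.
Remaining 2 whole minutes in the current block: 1800 + 1 × 1798 = 3598 frames.
Within the current minute: 20 × 30 + 19 − 2 = 617 (labels ;00/;01 skipped at this minute). Total = 89910 + 3598 + 617 = 94125.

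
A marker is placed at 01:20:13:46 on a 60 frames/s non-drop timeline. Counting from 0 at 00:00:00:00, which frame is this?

Total seconds to the label: (1 × 3600 + 20 × 60 + 13) = 4813.
Frame index = 4813 × 60 + 46 = 288826.

288826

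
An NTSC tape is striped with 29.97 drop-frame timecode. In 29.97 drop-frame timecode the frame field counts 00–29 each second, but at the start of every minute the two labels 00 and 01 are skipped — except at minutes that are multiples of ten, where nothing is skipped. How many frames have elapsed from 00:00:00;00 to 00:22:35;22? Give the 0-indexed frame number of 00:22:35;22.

40632

As if non-drop at 30 labels/s: (0 × 3600 + 22 × 60 + 35) × 30 + 22 = 40672.
Minute boundaries passed: 22; those not divisible by 10: 22 − 2 = 20; dropped labels = 2 × 20 = 40.
Actual frame index = 40672 − 40 = 40632.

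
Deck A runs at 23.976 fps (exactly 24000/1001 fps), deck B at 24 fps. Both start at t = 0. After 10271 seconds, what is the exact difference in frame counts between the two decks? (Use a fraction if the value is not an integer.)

246504/1001 frames

A emits 24000/1001 × 10271 = 246504000/1001 frames; B emits 24 × 10271 = 246504.
Difference = 246504/1001 frames (≈ 246.2577); B is ahead of A.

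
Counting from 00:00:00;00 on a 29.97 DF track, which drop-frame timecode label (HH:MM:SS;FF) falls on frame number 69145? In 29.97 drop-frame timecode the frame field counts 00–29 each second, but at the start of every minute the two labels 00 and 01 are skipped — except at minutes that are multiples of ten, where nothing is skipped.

Each 10-minute DF block holds 10 × 60 × 30 − 9 × 2 = 17982 frames. 69145 ÷ 17982 → 3 full blocks, remainder 15199.
Within the partial block the first minute is 1800 frames and each further minute 1798, so 8 further minute boundaries passed. Total skipped labels = 18 × 3 + 2 × 8 = 70.
Non-drop label index = 69145 + 70 = 69215; at 30 labels/s that is 00:38:27:05, i.e. DF 00:38:27;05.

00:38:27;05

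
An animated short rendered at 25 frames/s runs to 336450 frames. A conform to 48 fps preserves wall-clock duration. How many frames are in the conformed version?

645984 frames

Target frames = source frames × (target rate / source rate) = 336450 × (48)/(25) = 336450 × 48/25 = 645984.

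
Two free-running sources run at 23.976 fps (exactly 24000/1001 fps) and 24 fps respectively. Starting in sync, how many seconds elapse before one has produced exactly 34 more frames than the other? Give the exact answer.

The gap grows by |24 − 24000/1001| = 24/1001 frames per second.
Time for a 34-frame gap: 34 ÷ (24/1001) = 17017/12 s.

17017/12 seconds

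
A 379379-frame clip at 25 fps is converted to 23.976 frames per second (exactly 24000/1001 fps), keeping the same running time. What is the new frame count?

363840 frames

Target frames = source frames × (target rate / source rate) = 379379 × (24000/1001)/(25) = 379379 × 960/1001 = 363840.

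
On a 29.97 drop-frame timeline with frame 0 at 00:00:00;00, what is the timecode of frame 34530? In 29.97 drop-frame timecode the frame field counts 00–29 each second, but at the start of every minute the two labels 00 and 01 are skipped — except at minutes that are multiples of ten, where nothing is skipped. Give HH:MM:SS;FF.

00:19:12;06

Each 10-minute DF block holds 10 × 60 × 30 − 9 × 2 = 17982 frames. 34530 ÷ 17982 → 1 full block, remainder 16548.
Within the partial block the first minute is 1800 frames and each further minute 1798, so 9 further minute boundaries passed. Total skipped labels = 18 × 1 + 2 × 9 = 36.
Non-drop label index = 34530 + 36 = 34566; at 30 labels/s that is 00:19:12:06, i.e. DF 00:19:12;06.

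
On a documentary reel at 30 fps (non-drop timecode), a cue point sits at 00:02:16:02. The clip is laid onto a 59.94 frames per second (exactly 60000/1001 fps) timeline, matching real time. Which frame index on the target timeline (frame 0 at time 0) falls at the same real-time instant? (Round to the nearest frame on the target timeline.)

frame 8156

Source frame index: (0×3600 + 2×60 + 16) × 30 + 2 = 4082.
Real time: 4082 / (30) = 2041/15 s.
Target frame: (2041/15) × (60000/1001) = 628000/77 ≈ 8155.844 → 8156.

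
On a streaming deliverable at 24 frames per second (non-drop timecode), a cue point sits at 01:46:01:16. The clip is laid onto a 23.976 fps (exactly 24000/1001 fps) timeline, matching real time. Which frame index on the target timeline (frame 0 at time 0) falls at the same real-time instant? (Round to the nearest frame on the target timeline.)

frame 152527

Source frame index: (1×3600 + 46×60 + 1) × 24 + 16 = 152680.
Real time: 152680 / (24) = 19085/3 s.
Target frame: (19085/3) × (24000/1001) = 13880000/91 ≈ 152527.473 → 152527.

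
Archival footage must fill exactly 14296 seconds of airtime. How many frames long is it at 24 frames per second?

Frames = 14296 × 24 = 343104.

343104 frames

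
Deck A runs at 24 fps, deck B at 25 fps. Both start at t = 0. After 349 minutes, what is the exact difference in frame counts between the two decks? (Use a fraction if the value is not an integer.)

20940 frames

349 min = 20940 s.
A emits 24 × 20940 = 502560 frames; B emits 25 × 20940 = 523500.
Difference = 20940 frames; B is ahead of A.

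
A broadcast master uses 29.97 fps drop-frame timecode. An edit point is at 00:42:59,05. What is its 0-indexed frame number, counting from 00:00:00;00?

As if non-drop at 30 labels/s: (0 × 3600 + 42 × 60 + 59) × 30 + 5 = 77375.
Minute boundaries passed: 42; those not divisible by 10: 42 − 4 = 38; dropped labels = 2 × 38 = 76.
Actual frame index = 77375 − 76 = 77299.

77299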